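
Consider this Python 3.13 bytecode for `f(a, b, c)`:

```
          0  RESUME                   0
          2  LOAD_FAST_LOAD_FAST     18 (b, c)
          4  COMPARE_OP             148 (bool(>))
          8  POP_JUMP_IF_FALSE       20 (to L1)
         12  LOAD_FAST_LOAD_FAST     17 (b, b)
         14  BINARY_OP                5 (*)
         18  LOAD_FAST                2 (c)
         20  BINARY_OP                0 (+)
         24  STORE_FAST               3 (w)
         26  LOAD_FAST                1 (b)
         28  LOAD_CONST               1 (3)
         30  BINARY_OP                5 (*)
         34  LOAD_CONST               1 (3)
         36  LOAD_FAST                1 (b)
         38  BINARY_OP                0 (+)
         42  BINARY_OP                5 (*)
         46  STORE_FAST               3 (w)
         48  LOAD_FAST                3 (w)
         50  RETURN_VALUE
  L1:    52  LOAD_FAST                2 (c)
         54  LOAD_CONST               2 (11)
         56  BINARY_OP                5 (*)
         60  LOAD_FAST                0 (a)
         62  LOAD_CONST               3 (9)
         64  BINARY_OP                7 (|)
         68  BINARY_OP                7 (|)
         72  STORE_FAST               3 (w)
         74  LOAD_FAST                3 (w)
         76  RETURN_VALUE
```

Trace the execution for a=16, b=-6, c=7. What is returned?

93

LOAD_FAST_LOAD_FAST b,c → push -6,7. Stack: [-6, 7]
COMPARE_OP bool(>) → -6 vs 7 = False. Stack: [False]
POP_JUMP_IF_FALSE → pop False; jump. Stack: []
LOAD_FAST c → push 7. Stack: [7]
LOAD_CONST → push 11. Stack: [7, 11]
BINARY_OP * → 7 * 11 = 77. Stack: [77]
LOAD_FAST a → push 16. Stack: [77, 16]
LOAD_CONST → push 9. Stack: [77, 16, 9]
BINARY_OP | → 16 | 9 = 25. Stack: [77, 25]
BINARY_OP | → 77 | 25 = 93. Stack: [93]
STORE_FAST w → w=93. Stack: []
LOAD_FAST w → push 93. Stack: [93]
RETURN_VALUE → return 93.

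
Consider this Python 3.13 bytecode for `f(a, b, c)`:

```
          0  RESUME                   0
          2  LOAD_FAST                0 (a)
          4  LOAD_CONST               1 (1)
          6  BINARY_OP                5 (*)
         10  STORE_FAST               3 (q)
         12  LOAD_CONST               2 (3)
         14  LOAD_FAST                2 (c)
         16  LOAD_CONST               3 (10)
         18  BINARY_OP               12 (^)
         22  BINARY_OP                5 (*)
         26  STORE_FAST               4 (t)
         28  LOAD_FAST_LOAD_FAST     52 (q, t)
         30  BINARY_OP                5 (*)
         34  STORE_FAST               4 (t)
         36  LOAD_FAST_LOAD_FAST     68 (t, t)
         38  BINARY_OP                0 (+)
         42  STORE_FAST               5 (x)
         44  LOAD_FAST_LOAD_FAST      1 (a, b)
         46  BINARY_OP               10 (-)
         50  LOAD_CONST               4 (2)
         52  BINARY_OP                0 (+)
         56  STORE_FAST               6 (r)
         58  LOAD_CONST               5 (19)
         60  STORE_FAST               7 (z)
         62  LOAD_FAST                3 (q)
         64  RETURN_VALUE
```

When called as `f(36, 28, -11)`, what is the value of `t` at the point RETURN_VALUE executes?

-108

LOAD_FAST a → push 36. Stack: [36]
LOAD_CONST → push 1. Stack: [36, 1]
BINARY_OP * → 36 * 1 = 36. Stack: [36]
STORE_FAST q → q=36. Stack: []
LOAD_CONST → push 3. Stack: [3]
LOAD_FAST c → push -11. Stack: [3, -11]
LOAD_CONST → push 10. Stack: [3, -11, 10]
BINARY_OP ^ → -11 ^ 10 = -1. Stack: [3, -1]
BINARY_OP * → 3 * -1 = -3. Stack: [-3]
STORE_FAST t → t=-3. Stack: []
LOAD_FAST_LOAD_FAST q,t → push 36,-3. Stack: [36, -3]
BINARY_OP * → 36 * -3 = -108. Stack: [-108]
STORE_FAST t → t=-108. Stack: []
LOAD_FAST_LOAD_FAST t,t → push -108,-108. Stack: [-108, -108]
BINARY_OP + → -108 + -108 = -216. Stack: [-216]
STORE_FAST x → x=-216. Stack: []
LOAD_FAST_LOAD_FAST a,b → push 36,28. Stack: [36, 28]
BINARY_OP - → 36 - 28 = 8. Stack: [8]
LOAD_CONST → push 2. Stack: [8, 2]
BINARY_OP + → 8 + 2 = 10. Stack: [10]
STORE_FAST r → r=10. Stack: []
LOAD_CONST → push 19. Stack: [19]
STORE_FAST z → z=19. Stack: []
LOAD_FAST q → push 36. Stack: [36]
RETURN_VALUE → return 36.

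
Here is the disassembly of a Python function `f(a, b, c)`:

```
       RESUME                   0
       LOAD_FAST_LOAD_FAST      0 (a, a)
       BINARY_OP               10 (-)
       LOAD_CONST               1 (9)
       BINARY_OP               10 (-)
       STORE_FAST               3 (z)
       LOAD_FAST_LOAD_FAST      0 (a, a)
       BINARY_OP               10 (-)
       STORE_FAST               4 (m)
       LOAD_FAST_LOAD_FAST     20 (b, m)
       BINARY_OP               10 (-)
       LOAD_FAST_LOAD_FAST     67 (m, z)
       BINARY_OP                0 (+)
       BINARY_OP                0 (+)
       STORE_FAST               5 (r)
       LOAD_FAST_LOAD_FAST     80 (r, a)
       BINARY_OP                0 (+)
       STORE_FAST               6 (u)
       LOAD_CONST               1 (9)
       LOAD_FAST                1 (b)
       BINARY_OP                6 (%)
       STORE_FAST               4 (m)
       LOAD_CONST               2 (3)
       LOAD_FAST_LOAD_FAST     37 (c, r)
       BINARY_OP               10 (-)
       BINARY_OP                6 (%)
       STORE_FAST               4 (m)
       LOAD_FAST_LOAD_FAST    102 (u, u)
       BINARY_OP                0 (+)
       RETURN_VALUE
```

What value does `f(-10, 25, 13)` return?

12

LOAD_FAST_LOAD_FAST a,a → push -10,-10. Stack: [-10, -10]
BINARY_OP - → -10 - -10 = 0. Stack: [0]
LOAD_CONST → push 9. Stack: [0, 9]
BINARY_OP - → 0 - 9 = -9. Stack: [-9]
STORE_FAST z → z=-9. Stack: []
LOAD_FAST_LOAD_FAST a,a → push -10,-10. Stack: [-10, -10]
BINARY_OP - → -10 - -10 = 0. Stack: [0]
STORE_FAST m → m=0. Stack: []
LOAD_FAST_LOAD_FAST b,m → push 25,0. Stack: [25, 0]
BINARY_OP - → 25 - 0 = 25. Stack: [25]
LOAD_FAST_LOAD_FAST m,z → push 0,-9. Stack: [25, 0, -9]
BINARY_OP + → 0 + -9 = -9. Stack: [25, -9]
BINARY_OP + → 25 + -9 = 16. Stack: [16]
STORE_FAST r → r=16. Stack: []
LOAD_FAST_LOAD_FAST r,a → push 16,-10. Stack: [16, -10]
BINARY_OP + → 16 + -10 = 6. Stack: [6]
STORE_FAST u → u=6. Stack: []
LOAD_CONST → push 9. Stack: [9]
LOAD_FAST b → push 25. Stack: [9, 25]
BINARY_OP % → 9 % 25 = 9. Stack: [9]
STORE_FAST m → m=9. Stack: []
LOAD_CONST → push 3. Stack: [3]
LOAD_FAST_LOAD_FAST c,r → push 13,16. Stack: [3, 13, 16]
BINARY_OP - → 13 - 16 = -3. Stack: [3, -3]
BINARY_OP % → 3 % -3 = 0. Stack: [0]
STORE_FAST m → m=0. Stack: []
LOAD_FAST_LOAD_FAST u,u → push 6,6. Stack: [6, 6]
BINARY_OP + → 6 + 6 = 12. Stack: [12]
RETURN_VALUE → return 12.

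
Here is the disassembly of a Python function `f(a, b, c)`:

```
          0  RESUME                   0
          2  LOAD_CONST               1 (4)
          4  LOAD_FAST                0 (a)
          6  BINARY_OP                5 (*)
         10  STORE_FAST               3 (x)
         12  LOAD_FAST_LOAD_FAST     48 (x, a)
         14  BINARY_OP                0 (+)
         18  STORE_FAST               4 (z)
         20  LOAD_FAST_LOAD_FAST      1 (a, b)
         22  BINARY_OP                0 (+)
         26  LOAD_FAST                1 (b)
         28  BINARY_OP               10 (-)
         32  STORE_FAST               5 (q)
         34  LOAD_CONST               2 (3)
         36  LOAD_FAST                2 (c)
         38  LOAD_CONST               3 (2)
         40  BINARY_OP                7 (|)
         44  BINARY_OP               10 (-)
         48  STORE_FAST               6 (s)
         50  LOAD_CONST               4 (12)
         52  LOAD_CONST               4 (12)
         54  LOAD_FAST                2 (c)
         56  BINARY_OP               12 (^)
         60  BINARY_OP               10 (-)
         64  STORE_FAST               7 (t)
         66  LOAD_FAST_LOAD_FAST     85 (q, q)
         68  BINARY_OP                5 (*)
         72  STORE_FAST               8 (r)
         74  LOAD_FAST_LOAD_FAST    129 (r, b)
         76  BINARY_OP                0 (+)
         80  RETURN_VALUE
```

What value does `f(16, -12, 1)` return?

LOAD_CONST → push 4. Stack: [4]
LOAD_FAST a → push 16. Stack: [4, 16]
BINARY_OP * → 4 * 16 = 64. Stack: [64]
STORE_FAST x → x=64. Stack: []
LOAD_FAST_LOAD_FAST x,a → push 64,16. Stack: [64, 16]
BINARY_OP + → 64 + 16 = 80. Stack: [80]
STORE_FAST z → z=80. Stack: []
LOAD_FAST_LOAD_FAST a,b → push 16,-12. Stack: [16, -12]
BINARY_OP + → 16 + -12 = 4. Stack: [4]
LOAD_FAST b → push -12. Stack: [4, -12]
BINARY_OP - → 4 - -12 = 16. Stack: [16]
STORE_FAST q → q=16. Stack: []
LOAD_CONST → push 3. Stack: [3]
LOAD_FAST c → push 1. Stack: [3, 1]
LOAD_CONST → push 2. Stack: [3, 1, 2]
BINARY_OP | → 1 | 2 = 3. Stack: [3, 3]
BINARY_OP - → 3 - 3 = 0. Stack: [0]
STORE_FAST s → s=0. Stack: []
LOAD_CONST → push 12. Stack: [12]
LOAD_CONST → push 12. Stack: [12, 12]
LOAD_FAST c → push 1. Stack: [12, 12, 1]
BINARY_OP ^ → 12 ^ 1 = 13. Stack: [12, 13]
BINARY_OP - → 12 - 13 = -1. Stack: [-1]
STORE_FAST t → t=-1. Stack: []
LOAD_FAST_LOAD_FAST q,q → push 16,16. Stack: [16, 16]
BINARY_OP * → 16 * 16 = 256. Stack: [256]
STORE_FAST r → r=256. Stack: []
LOAD_FAST_LOAD_FAST r,b → push 256,-12. Stack: [256, -12]
BINARY_OP + → 256 + -12 = 244. Stack: [244]
RETURN_VALUE → return 244.

244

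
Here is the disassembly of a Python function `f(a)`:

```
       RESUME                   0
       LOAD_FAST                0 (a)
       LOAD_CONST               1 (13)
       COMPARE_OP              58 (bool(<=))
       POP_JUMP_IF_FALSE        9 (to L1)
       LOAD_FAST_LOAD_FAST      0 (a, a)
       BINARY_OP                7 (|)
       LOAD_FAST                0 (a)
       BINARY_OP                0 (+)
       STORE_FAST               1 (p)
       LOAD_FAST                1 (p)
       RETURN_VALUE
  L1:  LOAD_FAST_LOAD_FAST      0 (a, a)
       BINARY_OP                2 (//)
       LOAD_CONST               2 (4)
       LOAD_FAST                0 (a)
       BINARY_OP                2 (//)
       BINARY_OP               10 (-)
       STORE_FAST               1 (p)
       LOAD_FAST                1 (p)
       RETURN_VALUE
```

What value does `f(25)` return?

1

LOAD_FAST a → push 25. Stack: [25]
LOAD_CONST → push 13. Stack: [25, 13]
COMPARE_OP bool(<=) → 25 vs 13 = False. Stack: [False]
POP_JUMP_IF_FALSE → pop False; jump. Stack: []
LOAD_FAST_LOAD_FAST a,a → push 25,25. Stack: [25, 25]
BINARY_OP // → 25 // 25 = 1. Stack: [1]
LOAD_CONST → push 4. Stack: [1, 4]
LOAD_FAST a → push 25. Stack: [1, 4, 25]
BINARY_OP // → 4 // 25 = 0. Stack: [1, 0]
BINARY_OP - → 1 - 0 = 1. Stack: [1]
STORE_FAST p → p=1. Stack: []
LOAD_FAST p → push 1. Stack: [1]
RETURN_VALUE → return 1.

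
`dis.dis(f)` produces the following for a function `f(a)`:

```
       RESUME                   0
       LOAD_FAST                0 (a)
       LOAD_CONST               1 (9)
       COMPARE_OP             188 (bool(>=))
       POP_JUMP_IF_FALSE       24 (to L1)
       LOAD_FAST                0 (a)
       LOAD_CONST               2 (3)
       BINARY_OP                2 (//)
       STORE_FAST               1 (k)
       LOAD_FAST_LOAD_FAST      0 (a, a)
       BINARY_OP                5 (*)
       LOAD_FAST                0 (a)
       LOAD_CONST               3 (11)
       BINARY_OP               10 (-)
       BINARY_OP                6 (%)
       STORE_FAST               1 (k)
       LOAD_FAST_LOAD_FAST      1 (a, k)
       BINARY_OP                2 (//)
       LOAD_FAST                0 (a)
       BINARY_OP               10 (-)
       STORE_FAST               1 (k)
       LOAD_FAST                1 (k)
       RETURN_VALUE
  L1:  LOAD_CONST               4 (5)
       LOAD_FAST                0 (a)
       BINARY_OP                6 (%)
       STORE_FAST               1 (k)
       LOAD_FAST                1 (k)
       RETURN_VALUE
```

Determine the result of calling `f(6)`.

LOAD_FAST a → push 6. Stack: [6]
LOAD_CONST → push 9. Stack: [6, 9]
COMPARE_OP bool(>=) → 6 vs 9 = False. Stack: [False]
POP_JUMP_IF_FALSE → pop False; jump. Stack: []
LOAD_CONST → push 5. Stack: [5]
LOAD_FAST a → push 6. Stack: [5, 6]
BINARY_OP % → 5 % 6 = 5. Stack: [5]
STORE_FAST k → k=5. Stack: []
LOAD_FAST k → push 5. Stack: [5]
RETURN_VALUE → return 5.

5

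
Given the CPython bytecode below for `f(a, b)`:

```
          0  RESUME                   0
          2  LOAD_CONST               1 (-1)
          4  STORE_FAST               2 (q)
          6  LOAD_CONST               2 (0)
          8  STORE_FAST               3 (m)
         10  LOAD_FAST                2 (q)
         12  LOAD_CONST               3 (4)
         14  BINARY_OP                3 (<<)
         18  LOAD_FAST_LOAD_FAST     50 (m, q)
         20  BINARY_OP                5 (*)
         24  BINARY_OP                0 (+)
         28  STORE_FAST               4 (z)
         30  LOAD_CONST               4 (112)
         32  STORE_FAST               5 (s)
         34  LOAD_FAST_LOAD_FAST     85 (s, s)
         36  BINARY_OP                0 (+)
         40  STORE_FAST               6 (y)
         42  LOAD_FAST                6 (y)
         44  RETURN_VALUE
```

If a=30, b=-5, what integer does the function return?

224

LOAD_CONST → push -1. Stack: [-1]
STORE_FAST q → q=-1. Stack: []
LOAD_CONST → push 0. Stack: [0]
STORE_FAST m → m=0. Stack: []
LOAD_FAST q → push -1. Stack: [-1]
LOAD_CONST → push 4. Stack: [-1, 4]
BINARY_OP << → -1 << 4 = -16. Stack: [-16]
LOAD_FAST_LOAD_FAST m,q → push 0,-1. Stack: [-16, 0, -1]
BINARY_OP * → 0 * -1 = 0. Stack: [-16, 0]
BINARY_OP + → -16 + 0 = -16. Stack: [-16]
STORE_FAST z → z=-16. Stack: []
LOAD_CONST → push 112. Stack: [112]
STORE_FAST s → s=112. Stack: []
LOAD_FAST_LOAD_FAST s,s → push 112,112. Stack: [112, 112]
BINARY_OP + → 112 + 112 = 224. Stack: [224]
STORE_FAST y → y=224. Stack: []
LOAD_FAST y → push 224. Stack: [224]
RETURN_VALUE → return 224.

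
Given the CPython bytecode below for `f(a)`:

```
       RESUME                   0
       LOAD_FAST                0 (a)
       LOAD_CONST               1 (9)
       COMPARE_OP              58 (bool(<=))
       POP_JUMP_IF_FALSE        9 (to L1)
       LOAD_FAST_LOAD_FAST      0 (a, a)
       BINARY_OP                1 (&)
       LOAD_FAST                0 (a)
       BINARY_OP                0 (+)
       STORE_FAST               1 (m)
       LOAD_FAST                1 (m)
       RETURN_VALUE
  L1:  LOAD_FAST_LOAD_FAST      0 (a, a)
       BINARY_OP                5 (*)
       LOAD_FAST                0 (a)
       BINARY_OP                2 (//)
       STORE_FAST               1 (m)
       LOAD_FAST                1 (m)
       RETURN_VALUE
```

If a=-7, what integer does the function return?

-14

LOAD_FAST a → push -7. Stack: [-7]
LOAD_CONST → push 9. Stack: [-7, 9]
COMPARE_OP bool(<=) → -7 vs 9 = True. Stack: [True]
POP_JUMP_IF_FALSE → pop True; no jump. Stack: []
LOAD_FAST_LOAD_FAST a,a → push -7,-7. Stack: [-7, -7]
BINARY_OP & → -7 & -7 = -7. Stack: [-7]
LOAD_FAST a → push -7. Stack: [-7, -7]
BINARY_OP + → -7 + -7 = -14. Stack: [-14]
STORE_FAST m → m=-14. Stack: []
LOAD_FAST m → push -14. Stack: [-14]
RETURN_VALUE → return -14.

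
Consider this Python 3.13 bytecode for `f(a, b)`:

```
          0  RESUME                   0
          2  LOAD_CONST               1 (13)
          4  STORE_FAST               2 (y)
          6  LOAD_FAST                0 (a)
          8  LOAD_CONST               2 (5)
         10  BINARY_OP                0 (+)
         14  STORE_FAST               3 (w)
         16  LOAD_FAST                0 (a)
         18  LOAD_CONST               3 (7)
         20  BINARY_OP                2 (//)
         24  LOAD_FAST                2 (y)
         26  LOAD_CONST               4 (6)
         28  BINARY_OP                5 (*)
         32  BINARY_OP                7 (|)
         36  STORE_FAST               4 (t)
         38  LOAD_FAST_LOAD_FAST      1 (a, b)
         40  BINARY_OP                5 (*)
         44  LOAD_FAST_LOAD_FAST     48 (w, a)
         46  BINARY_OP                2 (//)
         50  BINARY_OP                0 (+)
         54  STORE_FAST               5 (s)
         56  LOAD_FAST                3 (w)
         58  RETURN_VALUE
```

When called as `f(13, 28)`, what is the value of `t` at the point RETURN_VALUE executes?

79

LOAD_CONST → push 13. Stack: [13]
STORE_FAST y → y=13. Stack: []
LOAD_FAST a → push 13. Stack: [13]
LOAD_CONST → push 5. Stack: [13, 5]
BINARY_OP + → 13 + 5 = 18. Stack: [18]
STORE_FAST w → w=18. Stack: []
LOAD_FAST a → push 13. Stack: [13]
LOAD_CONST → push 7. Stack: [13, 7]
BINARY_OP // → 13 // 7 = 1. Stack: [1]
LOAD_FAST y → push 13. Stack: [1, 13]
LOAD_CONST → push 6. Stack: [1, 13, 6]
BINARY_OP * → 13 * 6 = 78. Stack: [1, 78]
BINARY_OP | → 1 | 78 = 79. Stack: [79]
STORE_FAST t → t=79. Stack: []
LOAD_FAST_LOAD_FAST a,b → push 13,28. Stack: [13, 28]
BINARY_OP * → 13 * 28 = 364. Stack: [364]
LOAD_FAST_LOAD_FAST w,a → push 18,13. Stack: [364, 18, 13]
BINARY_OP // → 18 // 13 = 1. Stack: [364, 1]
BINARY_OP + → 364 + 1 = 365. Stack: [365]
STORE_FAST s → s=365. Stack: []
LOAD_FAST w → push 18. Stack: [18]
RETURN_VALUE → return 18.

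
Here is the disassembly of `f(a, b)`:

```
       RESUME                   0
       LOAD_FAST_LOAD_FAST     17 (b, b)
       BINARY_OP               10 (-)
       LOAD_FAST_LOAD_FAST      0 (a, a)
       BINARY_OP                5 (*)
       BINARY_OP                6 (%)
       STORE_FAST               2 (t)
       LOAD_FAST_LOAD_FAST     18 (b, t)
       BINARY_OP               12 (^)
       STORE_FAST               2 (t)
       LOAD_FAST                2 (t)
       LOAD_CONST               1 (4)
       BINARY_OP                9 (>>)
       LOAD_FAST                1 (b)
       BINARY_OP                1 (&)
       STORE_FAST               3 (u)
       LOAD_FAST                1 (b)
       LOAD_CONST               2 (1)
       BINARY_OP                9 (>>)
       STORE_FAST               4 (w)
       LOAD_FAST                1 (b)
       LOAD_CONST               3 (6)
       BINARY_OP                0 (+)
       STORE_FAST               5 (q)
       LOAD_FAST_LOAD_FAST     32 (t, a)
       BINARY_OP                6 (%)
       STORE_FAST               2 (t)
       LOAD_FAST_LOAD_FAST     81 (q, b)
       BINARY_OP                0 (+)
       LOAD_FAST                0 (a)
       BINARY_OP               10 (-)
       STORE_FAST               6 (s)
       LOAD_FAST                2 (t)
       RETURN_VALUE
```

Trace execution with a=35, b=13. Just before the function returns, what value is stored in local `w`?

LOAD_FAST_LOAD_FAST b,b → push 13,13. Stack: [13, 13]
BINARY_OP - → 13 - 13 = 0. Stack: [0]
LOAD_FAST_LOAD_FAST a,a → push 35,35. Stack: [0, 35, 35]
BINARY_OP * → 35 * 35 = 1225. Stack: [0, 1225]
BINARY_OP % → 0 % 1225 = 0. Stack: [0]
STORE_FAST t → t=0. Stack: []
LOAD_FAST_LOAD_FAST b,t → push 13,0. Stack: [13, 0]
BINARY_OP ^ → 13 ^ 0 = 13. Stack: [13]
STORE_FAST t → t=13. Stack: []
LOAD_FAST t → push 13. Stack: [13]
LOAD_CONST → push 4. Stack: [13, 4]
BINARY_OP >> → 13 >> 4 = 0. Stack: [0]
LOAD_FAST b → push 13. Stack: [0, 13]
BINARY_OP & → 0 & 13 = 0. Stack: [0]
STORE_FAST u → u=0. Stack: []
LOAD_FAST b → push 13. Stack: [13]
LOAD_CONST → push 1. Stack: [13, 1]
BINARY_OP >> → 13 >> 1 = 6. Stack: [6]
STORE_FAST w → w=6. Stack: []
LOAD_FAST b → push 13. Stack: [13]
LOAD_CONST → push 6. Stack: [13, 6]
BINARY_OP + → 13 + 6 = 19. Stack: [19]
STORE_FAST q → q=19. Stack: []
LOAD_FAST_LOAD_FAST t,a → push 13,35. Stack: [13, 35]
BINARY_OP % → 13 % 35 = 13. Stack: [13]
STORE_FAST t → t=13. Stack: []
LOAD_FAST_LOAD_FAST q,b → push 19,13. Stack: [19, 13]
BINARY_OP + → 19 + 13 = 32. Stack: [32]
LOAD_FAST a → push 35. Stack: [32, 35]
BINARY_OP - → 32 - 35 = -3. Stack: [-3]
STORE_FAST s → s=-3. Stack: []
LOAD_FAST t → push 13. Stack: [13]
RETURN_VALUE → return 13.

6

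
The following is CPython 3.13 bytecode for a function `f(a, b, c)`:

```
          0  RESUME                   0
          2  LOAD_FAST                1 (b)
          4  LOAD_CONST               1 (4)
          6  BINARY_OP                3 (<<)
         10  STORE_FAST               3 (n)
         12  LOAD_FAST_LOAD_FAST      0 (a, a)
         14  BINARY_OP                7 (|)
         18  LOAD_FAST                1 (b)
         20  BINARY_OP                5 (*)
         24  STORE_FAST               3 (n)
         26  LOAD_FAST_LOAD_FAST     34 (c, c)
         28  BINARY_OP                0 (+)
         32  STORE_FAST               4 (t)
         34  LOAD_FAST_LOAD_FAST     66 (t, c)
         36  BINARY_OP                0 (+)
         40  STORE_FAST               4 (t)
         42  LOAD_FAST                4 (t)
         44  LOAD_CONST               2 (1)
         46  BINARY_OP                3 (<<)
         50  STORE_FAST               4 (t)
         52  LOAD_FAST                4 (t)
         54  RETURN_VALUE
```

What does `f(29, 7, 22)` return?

132

LOAD_FAST b → push 7. Stack: [7]
LOAD_CONST → push 4. Stack: [7, 4]
BINARY_OP << → 7 << 4 = 112. Stack: [112]
STORE_FAST n → n=112. Stack: []
LOAD_FAST_LOAD_FAST a,a → push 29,29. Stack: [29, 29]
BINARY_OP | → 29 | 29 = 29. Stack: [29]
LOAD_FAST b → push 7. Stack: [29, 7]
BINARY_OP * → 29 * 7 = 203. Stack: [203]
STORE_FAST n → n=203. Stack: []
LOAD_FAST_LOAD_FAST c,c → push 22,22. Stack: [22, 22]
BINARY_OP + → 22 + 22 = 44. Stack: [44]
STORE_FAST t → t=44. Stack: []
LOAD_FAST_LOAD_FAST t,c → push 44,22. Stack: [44, 22]
BINARY_OP + → 44 + 22 = 66. Stack: [66]
STORE_FAST t → t=66. Stack: []
LOAD_FAST t → push 66. Stack: [66]
LOAD_CONST → push 1. Stack: [66, 1]
BINARY_OP << → 66 << 1 = 132. Stack: [132]
STORE_FAST t → t=132. Stack: []
LOAD_FAST t → push 132. Stack: [132]
RETURN_VALUE → return 132.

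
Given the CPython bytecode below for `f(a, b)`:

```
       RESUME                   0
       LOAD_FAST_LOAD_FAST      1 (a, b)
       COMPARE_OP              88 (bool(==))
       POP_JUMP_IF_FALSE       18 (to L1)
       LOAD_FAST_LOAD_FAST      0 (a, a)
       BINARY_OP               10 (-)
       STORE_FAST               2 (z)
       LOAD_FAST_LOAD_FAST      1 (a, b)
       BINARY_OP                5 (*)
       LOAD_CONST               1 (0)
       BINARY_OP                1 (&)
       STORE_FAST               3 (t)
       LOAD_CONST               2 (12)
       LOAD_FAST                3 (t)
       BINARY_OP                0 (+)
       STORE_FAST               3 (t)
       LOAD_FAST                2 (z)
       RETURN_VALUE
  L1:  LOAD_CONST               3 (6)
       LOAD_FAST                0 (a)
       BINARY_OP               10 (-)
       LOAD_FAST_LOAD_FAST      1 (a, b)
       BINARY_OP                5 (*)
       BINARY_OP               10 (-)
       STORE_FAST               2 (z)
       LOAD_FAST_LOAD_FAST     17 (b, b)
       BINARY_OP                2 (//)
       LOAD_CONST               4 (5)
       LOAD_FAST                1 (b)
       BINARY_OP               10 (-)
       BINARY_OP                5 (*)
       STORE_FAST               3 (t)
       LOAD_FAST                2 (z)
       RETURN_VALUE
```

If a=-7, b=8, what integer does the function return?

69

LOAD_FAST_LOAD_FAST a,b → push -7,8. Stack: [-7, 8]
COMPARE_OP bool(==) → -7 vs 8 = False. Stack: [False]
POP_JUMP_IF_FALSE → pop False; jump. Stack: []
LOAD_CONST → push 6. Stack: [6]
LOAD_FAST a → push -7. Stack: [6, -7]
BINARY_OP - → 6 - -7 = 13. Stack: [13]
LOAD_FAST_LOAD_FAST a,b → push -7,8. Stack: [13, -7, 8]
BINARY_OP * → -7 * 8 = -56. Stack: [13, -56]
BINARY_OP - → 13 - -56 = 69. Stack: [69]
STORE_FAST z → z=69. Stack: []
LOAD_FAST_LOAD_FAST b,b → push 8,8. Stack: [8, 8]
BINARY_OP // → 8 // 8 = 1. Stack: [1]
LOAD_CONST → push 5. Stack: [1, 5]
LOAD_FAST b → push 8. Stack: [1, 5, 8]
BINARY_OP - → 5 - 8 = -3. Stack: [1, -3]
BINARY_OP * → 1 * -3 = -3. Stack: [-3]
STORE_FAST t → t=-3. Stack: []
LOAD_FAST z → push 69. Stack: [69]
RETURN_VALUE → return 69.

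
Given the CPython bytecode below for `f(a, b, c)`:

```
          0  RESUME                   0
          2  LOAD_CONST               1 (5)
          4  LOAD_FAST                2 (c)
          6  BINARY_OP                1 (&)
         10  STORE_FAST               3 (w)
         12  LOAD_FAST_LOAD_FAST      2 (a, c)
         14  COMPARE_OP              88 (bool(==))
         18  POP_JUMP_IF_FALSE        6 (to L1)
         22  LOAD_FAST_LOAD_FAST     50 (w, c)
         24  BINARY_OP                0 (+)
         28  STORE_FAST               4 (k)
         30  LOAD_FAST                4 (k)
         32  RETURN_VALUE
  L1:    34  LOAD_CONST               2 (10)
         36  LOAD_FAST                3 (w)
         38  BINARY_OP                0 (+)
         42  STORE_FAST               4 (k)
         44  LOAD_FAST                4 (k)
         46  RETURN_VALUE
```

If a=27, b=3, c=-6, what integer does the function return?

LOAD_CONST → push 5. Stack: [5]
LOAD_FAST c → push -6. Stack: [5, -6]
BINARY_OP & → 5 & -6 = 0. Stack: [0]
STORE_FAST w → w=0. Stack: []
LOAD_FAST_LOAD_FAST a,c → push 27,-6. Stack: [27, -6]
COMPARE_OP bool(==) → 27 vs -6 = False. Stack: [False]
POP_JUMP_IF_FALSE → pop False; jump. Stack: []
LOAD_CONST → push 10. Stack: [10]
LOAD_FAST w → push 0. Stack: [10, 0]
BINARY_OP + → 10 + 0 = 10. Stack: [10]
STORE_FAST k → k=10. Stack: []
LOAD_FAST k → push 10. Stack: [10]
RETURN_VALUE → return 10.

10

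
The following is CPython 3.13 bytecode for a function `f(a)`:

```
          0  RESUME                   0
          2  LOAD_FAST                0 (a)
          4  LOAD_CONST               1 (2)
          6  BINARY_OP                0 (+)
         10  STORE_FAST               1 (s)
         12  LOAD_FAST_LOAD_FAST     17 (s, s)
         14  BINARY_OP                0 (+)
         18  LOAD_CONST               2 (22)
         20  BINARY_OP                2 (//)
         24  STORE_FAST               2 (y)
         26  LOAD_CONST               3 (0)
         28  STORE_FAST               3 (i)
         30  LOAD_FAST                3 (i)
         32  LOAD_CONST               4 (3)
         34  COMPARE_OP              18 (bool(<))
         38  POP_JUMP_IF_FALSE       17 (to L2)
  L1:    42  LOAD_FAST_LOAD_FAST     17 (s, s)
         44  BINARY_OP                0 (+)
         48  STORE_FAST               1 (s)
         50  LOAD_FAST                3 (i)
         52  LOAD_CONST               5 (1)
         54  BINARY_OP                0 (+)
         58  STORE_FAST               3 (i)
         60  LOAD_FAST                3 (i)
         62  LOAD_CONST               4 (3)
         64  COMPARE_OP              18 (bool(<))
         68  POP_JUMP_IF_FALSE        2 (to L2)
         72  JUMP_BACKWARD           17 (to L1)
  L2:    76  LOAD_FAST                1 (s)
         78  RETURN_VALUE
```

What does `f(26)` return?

LOAD_FAST a → push 26. Stack: [26]
LOAD_CONST → push 2. Stack: [26, 2]
BINARY_OP + → 26 + 2 = 28. Stack: [28]
STORE_FAST s → s=28. Stack: []
LOAD_FAST_LOAD_FAST s,s → push 28,28. Stack: [28, 28]
BINARY_OP + → 28 + 28 = 56. Stack: [56]
LOAD_CONST → push 22. Stack: [56, 22]
BINARY_OP // → 56 // 22 = 2. Stack: [2]
STORE_FAST y → y=2. Stack: []
LOAD_CONST → push 0. Stack: [0]
STORE_FAST i → i=0. Stack: []
LOAD_FAST i → push 0. Stack: [0]
LOAD_CONST → push 3. Stack: [0, 3]
COMPARE_OP bool(<) → 0 vs 3 = True. Stack: [True]
POP_JUMP_IF_FALSE → pop True; no jump. Stack: []
LOAD_FAST_LOAD_FAST s,s → push 28,28. Stack: [28, 28]
BINARY_OP + → 28 + 28 = 56. Stack: [56]
STORE_FAST s → s=56. Stack: []
LOAD_FAST i → push 0. Stack: [0]
LOAD_CONST → push 1. Stack: [0, 1]
BINARY_OP + → 0 + 1 = 1. Stack: [1]
STORE_FAST i → i=1. Stack: []
LOAD_FAST i → push 1. Stack: [1]
LOAD_CONST → push 3. Stack: [1, 3]
COMPARE_OP bool(<) → 1 vs 3 = True. Stack: [True]
POP_JUMP_IF_FALSE → pop True; no jump. Stack: []
LOAD_FAST_LOAD_FAST s,s → push 56,56. Stack: [56, 56]
BINARY_OP + → 56 + 56 = 112. Stack: [112]
STORE_FAST s → s=112. Stack: []
LOAD_FAST i → push 1. Stack: [1]
LOAD_CONST → push 1. Stack: [1, 1]
BINARY_OP + → 1 + 1 = 2. Stack: [2]
STORE_FAST i → i=2. Stack: []
LOAD_FAST i → push 2. Stack: [2]
LOAD_CONST → push 3. Stack: [2, 3]
COMPARE_OP bool(<) → 2 vs 3 = True. Stack: [True]
POP_JUMP_IF_FALSE → pop True; no jump. Stack: []
LOAD_FAST_LOAD_FAST s,s → push 112,112. Stack: [112, 112]
BINARY_OP + → 112 + 112 = 224. Stack: [224]
STORE_FAST s → s=224. Stack: []
LOAD_FAST i → push 2. Stack: [2]
LOAD_CONST → push 1. Stack: [2, 1]
BINARY_OP + → 2 + 1 = 3. Stack: [3]
STORE_FAST i → i=3. Stack: []
LOAD_FAST i → push 3. Stack: [3]
LOAD_CONST → push 3. Stack: [3, 3]
COMPARE_OP bool(<) → 3 vs 3 = False. Stack: [False]
POP_JUMP_IF_FALSE → pop False; jump. Stack: []
LOAD_FAST s → push 224. Stack: [224]
RETURN_VALUE → return 224.

224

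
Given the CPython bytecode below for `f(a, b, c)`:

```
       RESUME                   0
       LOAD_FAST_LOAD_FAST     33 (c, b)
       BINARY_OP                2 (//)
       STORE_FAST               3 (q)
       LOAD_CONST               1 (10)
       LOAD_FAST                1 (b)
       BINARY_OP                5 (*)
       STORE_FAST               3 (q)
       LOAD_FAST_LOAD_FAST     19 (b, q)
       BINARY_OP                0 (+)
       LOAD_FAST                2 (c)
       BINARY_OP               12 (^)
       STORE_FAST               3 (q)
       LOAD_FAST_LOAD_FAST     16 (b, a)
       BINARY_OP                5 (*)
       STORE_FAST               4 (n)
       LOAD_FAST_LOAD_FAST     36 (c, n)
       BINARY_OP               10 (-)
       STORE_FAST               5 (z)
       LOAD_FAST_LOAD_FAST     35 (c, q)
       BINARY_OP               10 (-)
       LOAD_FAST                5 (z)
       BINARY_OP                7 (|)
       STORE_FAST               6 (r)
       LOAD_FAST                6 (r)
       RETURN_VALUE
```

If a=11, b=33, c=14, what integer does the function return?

-341

LOAD_FAST_LOAD_FAST c,b → push 14,33. Stack: [14, 33]
BINARY_OP // → 14 // 33 = 0. Stack: [0]
STORE_FAST q → q=0. Stack: []
LOAD_CONST → push 10. Stack: [10]
LOAD_FAST b → push 33. Stack: [10, 33]
BINARY_OP * → 10 * 33 = 330. Stack: [330]
STORE_FAST q → q=330. Stack: []
LOAD_FAST_LOAD_FAST b,q → push 33,330. Stack: [33, 330]
BINARY_OP + → 33 + 330 = 363. Stack: [363]
LOAD_FAST c → push 14. Stack: [363, 14]
BINARY_OP ^ → 363 ^ 14 = 357. Stack: [357]
STORE_FAST q → q=357. Stack: []
LOAD_FAST_LOAD_FAST b,a → push 33,11. Stack: [33, 11]
BINARY_OP * → 33 * 11 = 363. Stack: [363]
STORE_FAST n → n=363. Stack: []
LOAD_FAST_LOAD_FAST c,n → push 14,363. Stack: [14, 363]
BINARY_OP - → 14 - 363 = -349. Stack: [-349]
STORE_FAST z → z=-349. Stack: []
LOAD_FAST_LOAD_FAST c,q → push 14,357. Stack: [14, 357]
BINARY_OP - → 14 - 357 = -343. Stack: [-343]
LOAD_FAST z → push -349. Stack: [-343, -349]
BINARY_OP | → -343 | -349 = -341. Stack: [-341]
STORE_FAST r → r=-341. Stack: []
LOAD_FAST r → push -341. Stack: [-341]
RETURN_VALUE → return -341.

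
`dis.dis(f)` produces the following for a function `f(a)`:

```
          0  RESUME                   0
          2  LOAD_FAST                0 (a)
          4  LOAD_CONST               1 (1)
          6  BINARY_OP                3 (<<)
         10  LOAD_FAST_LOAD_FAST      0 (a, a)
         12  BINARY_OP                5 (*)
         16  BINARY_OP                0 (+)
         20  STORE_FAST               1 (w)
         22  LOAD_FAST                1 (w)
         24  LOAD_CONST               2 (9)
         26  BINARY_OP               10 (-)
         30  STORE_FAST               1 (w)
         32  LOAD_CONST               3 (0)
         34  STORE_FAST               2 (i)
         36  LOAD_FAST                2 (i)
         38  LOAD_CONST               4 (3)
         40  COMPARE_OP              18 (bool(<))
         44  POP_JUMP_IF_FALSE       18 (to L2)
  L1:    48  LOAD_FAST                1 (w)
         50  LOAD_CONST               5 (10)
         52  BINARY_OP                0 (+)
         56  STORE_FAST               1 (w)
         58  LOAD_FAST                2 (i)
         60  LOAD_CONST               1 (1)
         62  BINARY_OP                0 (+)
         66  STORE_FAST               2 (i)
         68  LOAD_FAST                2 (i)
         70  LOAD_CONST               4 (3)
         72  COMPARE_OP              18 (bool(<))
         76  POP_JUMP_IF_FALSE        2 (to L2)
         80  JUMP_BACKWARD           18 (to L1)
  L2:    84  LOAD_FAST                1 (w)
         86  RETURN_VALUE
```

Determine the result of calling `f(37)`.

LOAD_FAST a → push 37. Stack: [37]
LOAD_CONST → push 1. Stack: [37, 1]
BINARY_OP << → 37 << 1 = 74. Stack: [74]
LOAD_FAST_LOAD_FAST a,a → push 37,37. Stack: [74, 37, 37]
BINARY_OP * → 37 * 37 = 1369. Stack: [74, 1369]
BINARY_OP + → 74 + 1369 = 1443. Stack: [1443]
STORE_FAST w → w=1443. Stack: []
LOAD_FAST w → push 1443. Stack: [1443]
LOAD_CONST → push 9. Stack: [1443, 9]
BINARY_OP - → 1443 - 9 = 1434. Stack: [1434]
STORE_FAST w → w=1434. Stack: []
LOAD_CONST → push 0. Stack: [0]
STORE_FAST i → i=0. Stack: []
LOAD_FAST i → push 0. Stack: [0]
LOAD_CONST → push 3. Stack: [0, 3]
COMPARE_OP bool(<) → 0 vs 3 = True. Stack: [True]
POP_JUMP_IF_FALSE → pop True; no jump. Stack: []
LOAD_FAST w → push 1434. Stack: [1434]
LOAD_CONST → push 10. Stack: [1434, 10]
BINARY_OP + → 1434 + 10 = 1444. Stack: [1444]
STORE_FAST w → w=1444. Stack: []
LOAD_FAST i → push 0. Stack: [0]
LOAD_CONST → push 1. Stack: [0, 1]
BINARY_OP + → 0 + 1 = 1. Stack: [1]
STORE_FAST i → i=1. Stack: []
LOAD_FAST i → push 1. Stack: [1]
LOAD_CONST → push 3. Stack: [1, 3]
COMPARE_OP bool(<) → 1 vs 3 = True. Stack: [True]
POP_JUMP_IF_FALSE → pop True; no jump. Stack: []
LOAD_FAST w → push 1444. Stack: [1444]
LOAD_CONST → push 10. Stack: [1444, 10]
BINARY_OP + → 1444 + 10 = 1454. Stack: [1454]
STORE_FAST w → w=1454. Stack: []
LOAD_FAST i → push 1. Stack: [1]
LOAD_CONST → push 1. Stack: [1, 1]
BINARY_OP + → 1 + 1 = 2. Stack: [2]
STORE_FAST i → i=2. Stack: []
LOAD_FAST i → push 2. Stack: [2]
LOAD_CONST → push 3. Stack: [2, 3]
COMPARE_OP bool(<) → 2 vs 3 = True. Stack: [True]
POP_JUMP_IF_FALSE → pop True; no jump. Stack: []
LOAD_FAST w → push 1454. Stack: [1454]
LOAD_CONST → push 10. Stack: [1454, 10]
BINARY_OP + → 1454 + 10 = 1464. Stack: [1464]
STORE_FAST w → w=1464. Stack: []
LOAD_FAST i → push 2. Stack: [2]
LOAD_CONST → push 1. Stack: [2, 1]
BINARY_OP + → 2 + 1 = 3. Stack: [3]
STORE_FAST i → i=3. Stack: []
LOAD_FAST i → push 3. Stack: [3]
LOAD_CONST → push 3. Stack: [3, 3]
COMPARE_OP bool(<) → 3 vs 3 = False. Stack: [False]
POP_JUMP_IF_FALSE → pop False; jump. Stack: []
LOAD_FAST w → push 1464. Stack: [1464]
RETURN_VALUE → return 1464.

1464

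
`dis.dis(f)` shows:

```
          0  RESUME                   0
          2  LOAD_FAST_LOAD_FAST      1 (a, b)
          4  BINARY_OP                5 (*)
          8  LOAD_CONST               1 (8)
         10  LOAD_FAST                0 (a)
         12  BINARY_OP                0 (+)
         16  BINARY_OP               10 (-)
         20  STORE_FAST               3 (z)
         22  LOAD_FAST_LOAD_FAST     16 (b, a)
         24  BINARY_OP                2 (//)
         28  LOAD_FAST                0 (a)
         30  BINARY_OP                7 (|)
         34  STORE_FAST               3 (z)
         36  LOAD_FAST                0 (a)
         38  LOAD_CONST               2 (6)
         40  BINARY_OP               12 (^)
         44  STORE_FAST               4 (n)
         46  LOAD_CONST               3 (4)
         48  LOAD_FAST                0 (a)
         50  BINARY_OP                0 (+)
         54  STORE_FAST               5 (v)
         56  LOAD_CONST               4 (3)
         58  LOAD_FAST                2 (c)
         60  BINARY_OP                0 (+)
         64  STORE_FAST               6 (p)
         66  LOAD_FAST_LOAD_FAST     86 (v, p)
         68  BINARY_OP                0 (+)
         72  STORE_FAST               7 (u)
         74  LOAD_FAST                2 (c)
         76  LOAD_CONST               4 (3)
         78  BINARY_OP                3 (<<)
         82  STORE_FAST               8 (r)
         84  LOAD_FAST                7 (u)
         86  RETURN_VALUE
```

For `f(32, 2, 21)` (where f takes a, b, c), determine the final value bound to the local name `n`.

38

LOAD_FAST_LOAD_FAST a,b → push 32,2. Stack: [32, 2]
BINARY_OP * → 32 * 2 = 64. Stack: [64]
LOAD_CONST → push 8. Stack: [64, 8]
LOAD_FAST a → push 32. Stack: [64, 8, 32]
BINARY_OP + → 8 + 32 = 40. Stack: [64, 40]
BINARY_OP - → 64 - 40 = 24. Stack: [24]
STORE_FAST z → z=24. Stack: []
LOAD_FAST_LOAD_FAST b,a → push 2,32. Stack: [2, 32]
BINARY_OP // → 2 // 32 = 0. Stack: [0]
LOAD_FAST a → push 32. Stack: [0, 32]
BINARY_OP | → 0 | 32 = 32. Stack: [32]
STORE_FAST z → z=32. Stack: []
LOAD_FAST a → push 32. Stack: [32]
LOAD_CONST → push 6. Stack: [32, 6]
BINARY_OP ^ → 32 ^ 6 = 38. Stack: [38]
STORE_FAST n → n=38. Stack: []
LOAD_CONST → push 4. Stack: [4]
LOAD_FAST a → push 32. Stack: [4, 32]
BINARY_OP + → 4 + 32 = 36. Stack: [36]
STORE_FAST v → v=36. Stack: []
LOAD_CONST → push 3. Stack: [3]
LOAD_FAST c → push 21. Stack: [3, 21]
BINARY_OP + → 3 + 21 = 24. Stack: [24]
STORE_FAST p → p=24. Stack: []
LOAD_FAST_LOAD_FAST v,p → push 36,24. Stack: [36, 24]
BINARY_OP + → 36 + 24 = 60. Stack: [60]
STORE_FAST u → u=60. Stack: []
LOAD_FAST c → push 21. Stack: [21]
LOAD_CONST → push 3. Stack: [21, 3]
BINARY_OP << → 21 << 3 = 168. Stack: [168]
STORE_FAST r → r=168. Stack: []
LOAD_FAST u → push 60. Stack: [60]
RETURN_VALUE → return 60.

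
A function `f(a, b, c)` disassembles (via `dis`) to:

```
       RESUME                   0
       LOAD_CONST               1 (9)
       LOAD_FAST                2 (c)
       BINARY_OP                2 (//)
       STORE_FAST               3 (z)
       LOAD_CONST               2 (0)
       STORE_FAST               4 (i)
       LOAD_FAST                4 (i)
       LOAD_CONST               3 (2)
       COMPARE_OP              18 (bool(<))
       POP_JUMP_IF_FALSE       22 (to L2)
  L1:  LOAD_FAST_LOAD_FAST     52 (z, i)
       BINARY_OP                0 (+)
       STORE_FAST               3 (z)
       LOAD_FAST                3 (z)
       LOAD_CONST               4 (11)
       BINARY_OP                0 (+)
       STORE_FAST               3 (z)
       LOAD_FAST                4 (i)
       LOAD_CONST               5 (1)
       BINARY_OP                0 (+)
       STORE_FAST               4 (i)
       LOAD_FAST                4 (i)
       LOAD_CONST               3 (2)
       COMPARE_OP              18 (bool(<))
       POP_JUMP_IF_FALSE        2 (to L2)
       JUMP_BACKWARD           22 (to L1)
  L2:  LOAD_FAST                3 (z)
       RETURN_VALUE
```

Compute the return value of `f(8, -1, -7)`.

LOAD_CONST → push 9. Stack: [9]
LOAD_FAST c → push -7. Stack: [9, -7]
BINARY_OP // → 9 // -7 = -2. Stack: [-2]
STORE_FAST z → z=-2. Stack: []
LOAD_CONST → push 0. Stack: [0]
STORE_FAST i → i=0. Stack: []
LOAD_FAST i → push 0. Stack: [0]
LOAD_CONST → push 2. Stack: [0, 2]
COMPARE_OP bool(<) → 0 vs 2 = True. Stack: [True]
POP_JUMP_IF_FALSE → pop True; no jump. Stack: []
LOAD_FAST_LOAD_FAST z,i → push -2,0. Stack: [-2, 0]
BINARY_OP + → -2 + 0 = -2. Stack: [-2]
STORE_FAST z → z=-2. Stack: []
LOAD_FAST z → push -2. Stack: [-2]
LOAD_CONST → push 11. Stack: [-2, 11]
BINARY_OP + → -2 + 11 = 9. Stack: [9]
STORE_FAST z → z=9. Stack: []
LOAD_FAST i → push 0. Stack: [0]
LOAD_CONST → push 1. Stack: [0, 1]
BINARY_OP + → 0 + 1 = 1. Stack: [1]
STORE_FAST i → i=1. Stack: []
LOAD_FAST i → push 1. Stack: [1]
LOAD_CONST → push 2. Stack: [1, 2]
COMPARE_OP bool(<) → 1 vs 2 = True. Stack: [True]
POP_JUMP_IF_FALSE → pop True; no jump. Stack: []
LOAD_FAST_LOAD_FAST z,i → push 9,1. Stack: [9, 1]
BINARY_OP + → 9 + 1 = 10. Stack: [10]
STORE_FAST z → z=10. Stack: []
LOAD_FAST z → push 10. Stack: [10]
LOAD_CONST → push 11. Stack: [10, 11]
BINARY_OP + → 10 + 11 = 21. Stack: [21]
STORE_FAST z → z=21. Stack: []
LOAD_FAST i → push 1. Stack: [1]
LOAD_CONST → push 1. Stack: [1, 1]
BINARY_OP + → 1 + 1 = 2. Stack: [2]
STORE_FAST i → i=2. Stack: []
LOAD_FAST i → push 2. Stack: [2]
LOAD_CONST → push 2. Stack: [2, 2]
COMPARE_OP bool(<) → 2 vs 2 = False. Stack: [False]
POP_JUMP_IF_FALSE → pop False; jump. Stack: []
LOAD_FAST z → push 21. Stack: [21]
RETURN_VALUE → return 21.

21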